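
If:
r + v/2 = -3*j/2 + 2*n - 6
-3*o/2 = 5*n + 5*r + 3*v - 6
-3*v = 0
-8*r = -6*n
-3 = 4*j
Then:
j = -3/4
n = 39/10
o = -75/4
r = 117/40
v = 0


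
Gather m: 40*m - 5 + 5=40*m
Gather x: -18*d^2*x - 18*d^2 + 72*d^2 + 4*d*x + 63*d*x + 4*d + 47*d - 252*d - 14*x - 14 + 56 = 54*d^2 - 201*d + x*(-18*d^2 + 67*d - 14) + 42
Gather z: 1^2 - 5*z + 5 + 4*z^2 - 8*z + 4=4*z^2 - 13*z + 10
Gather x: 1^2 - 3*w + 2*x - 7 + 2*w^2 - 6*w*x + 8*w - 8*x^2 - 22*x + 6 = 2*w^2 + 5*w - 8*x^2 + x*(-6*w - 20)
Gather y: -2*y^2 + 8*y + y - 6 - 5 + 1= -2*y^2 + 9*y - 10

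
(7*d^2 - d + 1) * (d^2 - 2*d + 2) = 7*d^4 - 15*d^3 + 17*d^2 - 4*d + 2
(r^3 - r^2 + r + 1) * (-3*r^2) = -3*r^5 + 3*r^4 - 3*r^3 - 3*r^2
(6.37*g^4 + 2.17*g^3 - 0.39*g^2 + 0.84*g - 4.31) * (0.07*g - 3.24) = 0.4459*g^5 - 20.4869*g^4 - 7.0581*g^3 + 1.3224*g^2 - 3.0233*g + 13.9644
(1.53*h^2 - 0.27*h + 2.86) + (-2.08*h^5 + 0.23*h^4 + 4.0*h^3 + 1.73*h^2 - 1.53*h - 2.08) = -2.08*h^5 + 0.23*h^4 + 4.0*h^3 + 3.26*h^2 - 1.8*h + 0.78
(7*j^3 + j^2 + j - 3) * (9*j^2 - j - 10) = 63*j^5 + 2*j^4 - 62*j^3 - 38*j^2 - 7*j + 30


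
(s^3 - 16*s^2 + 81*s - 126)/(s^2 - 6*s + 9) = (s^2 - 13*s + 42)/(s - 3)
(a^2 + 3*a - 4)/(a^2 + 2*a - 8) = (a - 1)/(a - 2)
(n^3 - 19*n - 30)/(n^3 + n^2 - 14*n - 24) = (n - 5)/(n - 4)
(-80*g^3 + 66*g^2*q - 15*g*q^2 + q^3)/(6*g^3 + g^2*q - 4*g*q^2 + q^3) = (40*g^2 - 13*g*q + q^2)/(-3*g^2 - 2*g*q + q^2)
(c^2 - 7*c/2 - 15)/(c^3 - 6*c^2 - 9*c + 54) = (c + 5/2)/(c^2 - 9)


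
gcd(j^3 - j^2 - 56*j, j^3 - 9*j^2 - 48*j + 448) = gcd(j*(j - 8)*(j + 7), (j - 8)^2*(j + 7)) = j^2 - j - 56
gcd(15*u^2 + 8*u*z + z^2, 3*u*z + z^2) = 3*u + z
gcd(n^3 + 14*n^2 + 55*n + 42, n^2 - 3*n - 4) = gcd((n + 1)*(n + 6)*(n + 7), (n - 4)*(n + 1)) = n + 1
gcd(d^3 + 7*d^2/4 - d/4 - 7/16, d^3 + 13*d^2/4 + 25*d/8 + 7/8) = d^2 + 9*d/4 + 7/8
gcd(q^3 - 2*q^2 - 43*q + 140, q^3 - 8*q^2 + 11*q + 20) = q^2 - 9*q + 20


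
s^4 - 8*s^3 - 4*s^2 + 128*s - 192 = (s - 6)*(s - 4)*(s - 2)*(s + 4)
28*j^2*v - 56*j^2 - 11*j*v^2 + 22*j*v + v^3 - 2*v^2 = (-7*j + v)*(-4*j + v)*(v - 2)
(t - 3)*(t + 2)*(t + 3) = t^3 + 2*t^2 - 9*t - 18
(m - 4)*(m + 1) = m^2 - 3*m - 4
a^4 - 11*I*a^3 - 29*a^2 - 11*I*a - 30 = (a - 6*I)*(a - 5*I)*(a - I)*(a + I)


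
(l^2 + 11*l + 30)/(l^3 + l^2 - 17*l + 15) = (l + 6)/(l^2 - 4*l + 3)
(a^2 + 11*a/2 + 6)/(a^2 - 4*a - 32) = (a + 3/2)/(a - 8)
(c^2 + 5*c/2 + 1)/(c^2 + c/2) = (c + 2)/c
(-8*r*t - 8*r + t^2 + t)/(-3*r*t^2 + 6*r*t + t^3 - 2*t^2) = (8*r*t + 8*r - t^2 - t)/(t*(3*r*t - 6*r - t^2 + 2*t))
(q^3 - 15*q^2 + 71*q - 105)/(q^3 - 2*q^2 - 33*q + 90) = (q - 7)/(q + 6)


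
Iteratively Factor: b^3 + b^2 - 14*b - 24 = (b - 4)*(b^2 + 5*b + 6) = (b - 4)*(b + 3)*(b + 2)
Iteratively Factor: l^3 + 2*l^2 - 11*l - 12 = (l + 4)*(l^2 - 2*l - 3) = (l + 1)*(l + 4)*(l - 3)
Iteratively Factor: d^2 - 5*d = (d - 5)*(d)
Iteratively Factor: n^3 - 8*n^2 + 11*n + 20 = (n - 5)*(n^2 - 3*n - 4) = (n - 5)*(n + 1)*(n - 4)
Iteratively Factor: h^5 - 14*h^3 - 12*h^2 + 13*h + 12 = (h + 1)*(h^4 - h^3 - 13*h^2 + h + 12) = (h - 1)*(h + 1)*(h^3 - 13*h - 12) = (h - 4)*(h - 1)*(h + 1)*(h^2 + 4*h + 3) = (h - 4)*(h - 1)*(h + 1)*(h + 3)*(h + 1)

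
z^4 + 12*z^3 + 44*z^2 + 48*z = z*(z + 2)*(z + 4)*(z + 6)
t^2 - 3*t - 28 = (t - 7)*(t + 4)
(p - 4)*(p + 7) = p^2 + 3*p - 28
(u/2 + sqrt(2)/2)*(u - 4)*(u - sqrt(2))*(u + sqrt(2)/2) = u^4/2 - 2*u^3 + sqrt(2)*u^3/4 - sqrt(2)*u^2 - u^2 - sqrt(2)*u/2 + 4*u + 2*sqrt(2)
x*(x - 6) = x^2 - 6*x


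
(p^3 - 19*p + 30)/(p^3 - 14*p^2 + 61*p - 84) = (p^2 + 3*p - 10)/(p^2 - 11*p + 28)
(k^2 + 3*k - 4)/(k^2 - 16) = (k - 1)/(k - 4)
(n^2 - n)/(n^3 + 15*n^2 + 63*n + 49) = n*(n - 1)/(n^3 + 15*n^2 + 63*n + 49)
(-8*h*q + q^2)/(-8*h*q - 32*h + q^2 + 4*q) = q/(q + 4)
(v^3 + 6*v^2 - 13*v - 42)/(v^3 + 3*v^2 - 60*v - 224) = (v^2 - v - 6)/(v^2 - 4*v - 32)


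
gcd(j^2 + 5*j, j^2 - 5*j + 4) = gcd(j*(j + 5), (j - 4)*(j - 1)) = 1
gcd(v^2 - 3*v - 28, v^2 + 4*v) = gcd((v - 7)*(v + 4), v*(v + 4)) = v + 4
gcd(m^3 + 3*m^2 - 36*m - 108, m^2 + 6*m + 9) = m + 3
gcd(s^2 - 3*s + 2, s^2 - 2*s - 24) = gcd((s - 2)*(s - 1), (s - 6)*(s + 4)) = 1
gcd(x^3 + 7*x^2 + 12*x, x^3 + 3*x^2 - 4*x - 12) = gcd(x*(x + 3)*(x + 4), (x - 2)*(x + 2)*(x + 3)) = x + 3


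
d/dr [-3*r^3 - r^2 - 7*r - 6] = -9*r^2 - 2*r - 7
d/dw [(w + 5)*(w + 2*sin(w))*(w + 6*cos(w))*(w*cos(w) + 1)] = -(w + 5)*(w + 2*sin(w))*(w + 6*cos(w))*(w*sin(w) - cos(w)) - (w + 5)*(w + 2*sin(w))*(w*cos(w) + 1)*(6*sin(w) - 1) + (w + 5)*(w + 6*cos(w))*(w*cos(w) + 1)*(2*cos(w) + 1) + (w + 2*sin(w))*(w + 6*cos(w))*(w*cos(w) + 1)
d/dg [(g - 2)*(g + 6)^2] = (g + 6)*(3*g + 2)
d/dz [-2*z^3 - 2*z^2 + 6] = 2*z*(-3*z - 2)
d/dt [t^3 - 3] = 3*t^2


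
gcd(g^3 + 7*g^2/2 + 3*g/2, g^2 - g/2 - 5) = 1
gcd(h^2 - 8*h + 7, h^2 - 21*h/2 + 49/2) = h - 7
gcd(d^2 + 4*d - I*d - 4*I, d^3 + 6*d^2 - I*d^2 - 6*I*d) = d - I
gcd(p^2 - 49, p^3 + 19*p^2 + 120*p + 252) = p + 7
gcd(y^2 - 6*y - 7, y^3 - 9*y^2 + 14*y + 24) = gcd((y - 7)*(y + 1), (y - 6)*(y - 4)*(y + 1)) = y + 1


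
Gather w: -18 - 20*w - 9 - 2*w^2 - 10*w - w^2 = -3*w^2 - 30*w - 27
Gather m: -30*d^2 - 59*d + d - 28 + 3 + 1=-30*d^2 - 58*d - 24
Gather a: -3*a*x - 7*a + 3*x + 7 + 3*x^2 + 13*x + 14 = a*(-3*x - 7) + 3*x^2 + 16*x + 21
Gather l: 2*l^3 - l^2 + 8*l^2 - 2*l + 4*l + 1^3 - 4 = 2*l^3 + 7*l^2 + 2*l - 3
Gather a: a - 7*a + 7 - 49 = -6*a - 42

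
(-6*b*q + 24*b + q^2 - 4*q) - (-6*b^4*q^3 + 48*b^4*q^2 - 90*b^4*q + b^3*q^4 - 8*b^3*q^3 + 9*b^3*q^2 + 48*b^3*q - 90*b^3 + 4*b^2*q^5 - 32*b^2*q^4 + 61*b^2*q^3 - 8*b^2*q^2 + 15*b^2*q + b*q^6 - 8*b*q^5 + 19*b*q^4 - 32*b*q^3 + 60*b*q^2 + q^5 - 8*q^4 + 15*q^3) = 6*b^4*q^3 - 48*b^4*q^2 + 90*b^4*q - b^3*q^4 + 8*b^3*q^3 - 9*b^3*q^2 - 48*b^3*q + 90*b^3 - 4*b^2*q^5 + 32*b^2*q^4 - 61*b^2*q^3 + 8*b^2*q^2 - 15*b^2*q - b*q^6 + 8*b*q^5 - 19*b*q^4 + 32*b*q^3 - 60*b*q^2 - 6*b*q + 24*b - q^5 + 8*q^4 - 15*q^3 + q^2 - 4*q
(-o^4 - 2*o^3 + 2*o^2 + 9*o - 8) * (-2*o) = 2*o^5 + 4*o^4 - 4*o^3 - 18*o^2 + 16*o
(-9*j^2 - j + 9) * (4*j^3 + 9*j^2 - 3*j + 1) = -36*j^5 - 85*j^4 + 54*j^3 + 75*j^2 - 28*j + 9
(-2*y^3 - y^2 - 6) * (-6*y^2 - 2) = 12*y^5 + 6*y^4 + 4*y^3 + 38*y^2 + 12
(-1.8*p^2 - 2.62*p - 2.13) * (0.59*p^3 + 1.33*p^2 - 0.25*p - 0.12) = -1.062*p^5 - 3.9398*p^4 - 4.2913*p^3 - 1.9619*p^2 + 0.8469*p + 0.2556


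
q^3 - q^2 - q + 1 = (q - 1)^2*(q + 1)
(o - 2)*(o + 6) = o^2 + 4*o - 12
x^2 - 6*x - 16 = (x - 8)*(x + 2)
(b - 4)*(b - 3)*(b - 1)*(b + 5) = b^4 - 3*b^3 - 21*b^2 + 83*b - 60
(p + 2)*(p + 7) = p^2 + 9*p + 14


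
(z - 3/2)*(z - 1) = z^2 - 5*z/2 + 3/2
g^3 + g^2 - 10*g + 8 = (g - 2)*(g - 1)*(g + 4)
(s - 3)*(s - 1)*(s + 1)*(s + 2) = s^4 - s^3 - 7*s^2 + s + 6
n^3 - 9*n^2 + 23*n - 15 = (n - 5)*(n - 3)*(n - 1)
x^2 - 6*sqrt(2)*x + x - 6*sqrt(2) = (x + 1)*(x - 6*sqrt(2))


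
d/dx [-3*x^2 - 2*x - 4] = -6*x - 2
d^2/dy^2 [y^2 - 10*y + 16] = 2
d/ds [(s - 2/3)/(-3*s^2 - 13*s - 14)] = (9*s^2 - 12*s - 68)/(3*(9*s^4 + 78*s^3 + 253*s^2 + 364*s + 196))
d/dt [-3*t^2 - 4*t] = -6*t - 4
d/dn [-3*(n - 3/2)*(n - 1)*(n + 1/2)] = -9*n^2 + 12*n - 3/4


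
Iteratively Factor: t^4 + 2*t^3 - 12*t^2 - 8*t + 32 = (t + 4)*(t^3 - 2*t^2 - 4*t + 8) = (t - 2)*(t + 4)*(t^2 - 4) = (t - 2)*(t + 2)*(t + 4)*(t - 2)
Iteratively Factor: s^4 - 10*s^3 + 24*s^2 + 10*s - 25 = (s - 5)*(s^3 - 5*s^2 - s + 5) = (s - 5)*(s + 1)*(s^2 - 6*s + 5) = (s - 5)^2*(s + 1)*(s - 1)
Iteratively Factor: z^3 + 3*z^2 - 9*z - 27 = (z + 3)*(z^2 - 9) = (z + 3)^2*(z - 3)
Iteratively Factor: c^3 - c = (c)*(c^2 - 1) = c*(c - 1)*(c + 1)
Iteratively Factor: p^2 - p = (p - 1)*(p)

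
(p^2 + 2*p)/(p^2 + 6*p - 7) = p*(p + 2)/(p^2 + 6*p - 7)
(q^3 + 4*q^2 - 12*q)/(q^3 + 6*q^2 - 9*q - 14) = q*(q + 6)/(q^2 + 8*q + 7)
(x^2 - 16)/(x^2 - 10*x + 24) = (x + 4)/(x - 6)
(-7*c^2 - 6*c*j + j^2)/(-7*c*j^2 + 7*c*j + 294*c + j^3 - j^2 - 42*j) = (c + j)/(j^2 - j - 42)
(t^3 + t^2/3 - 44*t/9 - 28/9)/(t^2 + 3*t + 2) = (9*t^2 - 15*t - 14)/(9*(t + 1))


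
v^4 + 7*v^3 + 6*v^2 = v^2*(v + 1)*(v + 6)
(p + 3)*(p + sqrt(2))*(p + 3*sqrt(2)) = p^3 + 3*p^2 + 4*sqrt(2)*p^2 + 6*p + 12*sqrt(2)*p + 18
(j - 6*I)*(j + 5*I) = j^2 - I*j + 30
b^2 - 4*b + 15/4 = (b - 5/2)*(b - 3/2)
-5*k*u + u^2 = u*(-5*k + u)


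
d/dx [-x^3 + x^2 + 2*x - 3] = -3*x^2 + 2*x + 2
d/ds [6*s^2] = 12*s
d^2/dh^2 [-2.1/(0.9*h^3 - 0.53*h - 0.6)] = (11.34*h*(-0.9*h^3 + 0.53*h + 0.6) + 2.1*(2.7*h^2 - 0.53)*(5.4*h^2 - 1.06))/(-0.9*h^3 + 0.53*h + 0.6)^3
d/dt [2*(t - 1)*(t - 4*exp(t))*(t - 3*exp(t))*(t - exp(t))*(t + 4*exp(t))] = -8*t^4*exp(t) + 10*t^4 - 52*t^3*exp(2*t) - 24*t^3*exp(t) - 8*t^3 + 384*t^2*exp(3*t) - 26*t^2*exp(2*t) + 24*t^2*exp(t) - 384*t*exp(4*t) - 128*t*exp(3*t) + 52*t*exp(2*t) + 288*exp(4*t) - 128*exp(3*t)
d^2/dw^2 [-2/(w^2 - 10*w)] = 4*(w*(w - 10) - 4*(w - 5)^2)/(w^3*(w - 10)^3)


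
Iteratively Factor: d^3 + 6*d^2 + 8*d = (d + 2)*(d^2 + 4*d) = d*(d + 2)*(d + 4)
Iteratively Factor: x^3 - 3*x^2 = (x)*(x^2 - 3*x) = x^2*(x - 3)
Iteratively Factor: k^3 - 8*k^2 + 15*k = (k - 3)*(k^2 - 5*k) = k*(k - 3)*(k - 5)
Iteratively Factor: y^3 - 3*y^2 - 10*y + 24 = (y - 4)*(y^2 + y - 6) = (y - 4)*(y + 3)*(y - 2)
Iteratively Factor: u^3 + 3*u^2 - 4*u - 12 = (u + 3)*(u^2 - 4) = (u - 2)*(u + 3)*(u + 2)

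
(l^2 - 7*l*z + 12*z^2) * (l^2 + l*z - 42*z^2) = l^4 - 6*l^3*z - 37*l^2*z^2 + 306*l*z^3 - 504*z^4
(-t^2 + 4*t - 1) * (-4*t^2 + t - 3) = 4*t^4 - 17*t^3 + 11*t^2 - 13*t + 3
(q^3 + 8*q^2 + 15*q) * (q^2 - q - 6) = q^5 + 7*q^4 + q^3 - 63*q^2 - 90*q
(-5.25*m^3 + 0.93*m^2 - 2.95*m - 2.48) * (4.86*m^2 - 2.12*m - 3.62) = -25.515*m^5 + 15.6498*m^4 + 2.6964*m^3 - 9.1654*m^2 + 15.9366*m + 8.9776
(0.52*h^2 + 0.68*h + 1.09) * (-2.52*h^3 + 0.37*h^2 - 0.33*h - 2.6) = -1.3104*h^5 - 1.5212*h^4 - 2.6668*h^3 - 1.1731*h^2 - 2.1277*h - 2.834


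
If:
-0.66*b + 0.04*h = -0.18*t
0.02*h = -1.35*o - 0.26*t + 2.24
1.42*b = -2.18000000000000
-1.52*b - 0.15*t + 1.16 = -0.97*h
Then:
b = -1.54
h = -4.32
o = 2.62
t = -4.67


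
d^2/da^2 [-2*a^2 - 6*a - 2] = -4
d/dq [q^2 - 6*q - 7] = 2*q - 6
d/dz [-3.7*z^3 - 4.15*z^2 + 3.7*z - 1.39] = -11.1*z^2 - 8.3*z + 3.7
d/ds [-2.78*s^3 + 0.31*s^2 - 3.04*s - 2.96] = -8.34*s^2 + 0.62*s - 3.04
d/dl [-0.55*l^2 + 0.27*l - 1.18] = 0.27 - 1.1*l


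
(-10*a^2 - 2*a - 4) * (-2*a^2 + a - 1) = 20*a^4 - 6*a^3 + 16*a^2 - 2*a + 4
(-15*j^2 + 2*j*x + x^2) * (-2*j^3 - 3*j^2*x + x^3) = 30*j^5 + 41*j^4*x - 8*j^3*x^2 - 18*j^2*x^3 + 2*j*x^4 + x^5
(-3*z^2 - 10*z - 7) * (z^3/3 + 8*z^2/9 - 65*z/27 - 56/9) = -z^5 - 6*z^4 - 4*z^3 + 986*z^2/27 + 2135*z/27 + 392/9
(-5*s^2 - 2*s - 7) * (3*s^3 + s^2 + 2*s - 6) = -15*s^5 - 11*s^4 - 33*s^3 + 19*s^2 - 2*s + 42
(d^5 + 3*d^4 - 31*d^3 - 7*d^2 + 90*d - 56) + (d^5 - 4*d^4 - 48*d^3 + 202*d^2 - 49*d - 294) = 2*d^5 - d^4 - 79*d^3 + 195*d^2 + 41*d - 350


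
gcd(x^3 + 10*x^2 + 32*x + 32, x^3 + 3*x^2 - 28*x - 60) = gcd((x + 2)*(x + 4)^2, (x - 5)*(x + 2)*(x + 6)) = x + 2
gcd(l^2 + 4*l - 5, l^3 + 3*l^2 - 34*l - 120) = l + 5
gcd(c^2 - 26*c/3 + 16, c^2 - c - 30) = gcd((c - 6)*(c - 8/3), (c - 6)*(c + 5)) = c - 6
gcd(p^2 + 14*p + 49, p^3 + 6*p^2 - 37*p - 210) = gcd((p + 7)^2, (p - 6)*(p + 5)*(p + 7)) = p + 7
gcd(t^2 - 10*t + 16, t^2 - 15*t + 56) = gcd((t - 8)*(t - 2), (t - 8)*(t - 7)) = t - 8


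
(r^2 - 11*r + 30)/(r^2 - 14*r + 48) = (r - 5)/(r - 8)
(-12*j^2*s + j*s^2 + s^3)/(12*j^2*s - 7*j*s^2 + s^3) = (4*j + s)/(-4*j + s)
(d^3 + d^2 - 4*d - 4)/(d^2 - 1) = (d^2 - 4)/(d - 1)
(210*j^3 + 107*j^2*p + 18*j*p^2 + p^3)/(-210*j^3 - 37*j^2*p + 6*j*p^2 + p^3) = (6*j + p)/(-6*j + p)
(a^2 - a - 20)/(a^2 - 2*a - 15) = (a + 4)/(a + 3)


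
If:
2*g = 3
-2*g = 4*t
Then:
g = 3/2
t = -3/4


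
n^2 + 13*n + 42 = (n + 6)*(n + 7)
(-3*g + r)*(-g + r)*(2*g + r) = 6*g^3 - 5*g^2*r - 2*g*r^2 + r^3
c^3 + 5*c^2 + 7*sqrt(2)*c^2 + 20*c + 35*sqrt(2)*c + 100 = (c + 5)*(c + 2*sqrt(2))*(c + 5*sqrt(2))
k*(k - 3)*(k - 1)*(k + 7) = k^4 + 3*k^3 - 25*k^2 + 21*k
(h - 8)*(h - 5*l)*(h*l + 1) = h^3*l - 5*h^2*l^2 - 8*h^2*l + h^2 + 40*h*l^2 - 5*h*l - 8*h + 40*l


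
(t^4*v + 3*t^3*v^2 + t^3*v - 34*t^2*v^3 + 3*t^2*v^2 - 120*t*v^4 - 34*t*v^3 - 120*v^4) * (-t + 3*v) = -t^5*v - t^4*v + 43*t^3*v^3 + 18*t^2*v^4 + 43*t^2*v^3 - 360*t*v^5 + 18*t*v^4 - 360*v^5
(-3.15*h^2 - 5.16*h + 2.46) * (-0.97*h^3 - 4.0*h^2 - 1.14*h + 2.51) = 3.0555*h^5 + 17.6052*h^4 + 21.8448*h^3 - 11.8641*h^2 - 15.756*h + 6.1746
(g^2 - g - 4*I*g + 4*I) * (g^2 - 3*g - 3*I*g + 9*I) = g^4 - 4*g^3 - 7*I*g^3 - 9*g^2 + 28*I*g^2 + 48*g - 21*I*g - 36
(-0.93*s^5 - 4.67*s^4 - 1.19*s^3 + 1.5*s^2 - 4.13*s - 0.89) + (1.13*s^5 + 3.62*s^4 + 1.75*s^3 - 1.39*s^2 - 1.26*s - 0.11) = 0.2*s^5 - 1.05*s^4 + 0.56*s^3 + 0.11*s^2 - 5.39*s - 1.0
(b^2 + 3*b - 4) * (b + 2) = b^3 + 5*b^2 + 2*b - 8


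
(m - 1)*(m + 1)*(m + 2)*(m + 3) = m^4 + 5*m^3 + 5*m^2 - 5*m - 6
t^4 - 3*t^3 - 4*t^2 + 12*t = t*(t - 3)*(t - 2)*(t + 2)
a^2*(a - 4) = a^3 - 4*a^2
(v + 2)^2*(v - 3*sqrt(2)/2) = v^3 - 3*sqrt(2)*v^2/2 + 4*v^2 - 6*sqrt(2)*v + 4*v - 6*sqrt(2)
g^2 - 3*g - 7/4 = (g - 7/2)*(g + 1/2)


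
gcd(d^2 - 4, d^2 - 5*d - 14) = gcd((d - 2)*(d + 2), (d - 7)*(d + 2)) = d + 2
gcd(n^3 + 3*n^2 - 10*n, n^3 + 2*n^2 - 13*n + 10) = n^2 + 3*n - 10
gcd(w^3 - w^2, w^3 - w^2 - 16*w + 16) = w - 1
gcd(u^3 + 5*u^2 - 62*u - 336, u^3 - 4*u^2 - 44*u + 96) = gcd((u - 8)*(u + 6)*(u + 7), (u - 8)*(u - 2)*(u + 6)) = u^2 - 2*u - 48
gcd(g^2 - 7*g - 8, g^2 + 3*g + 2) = g + 1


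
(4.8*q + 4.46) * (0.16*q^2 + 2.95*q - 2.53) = 0.768*q^3 + 14.8736*q^2 + 1.013*q - 11.2838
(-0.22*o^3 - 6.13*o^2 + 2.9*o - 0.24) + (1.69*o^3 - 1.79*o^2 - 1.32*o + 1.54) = 1.47*o^3 - 7.92*o^2 + 1.58*o + 1.3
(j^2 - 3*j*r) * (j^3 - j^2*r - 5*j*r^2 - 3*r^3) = j^5 - 4*j^4*r - 2*j^3*r^2 + 12*j^2*r^3 + 9*j*r^4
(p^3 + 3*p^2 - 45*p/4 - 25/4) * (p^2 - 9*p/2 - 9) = p^5 - 3*p^4/2 - 135*p^3/4 + 139*p^2/8 + 1035*p/8 + 225/4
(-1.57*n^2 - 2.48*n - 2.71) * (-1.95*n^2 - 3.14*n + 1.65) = 3.0615*n^4 + 9.7658*n^3 + 10.4812*n^2 + 4.4174*n - 4.4715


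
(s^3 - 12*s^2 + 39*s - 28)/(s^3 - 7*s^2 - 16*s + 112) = (s - 1)/(s + 4)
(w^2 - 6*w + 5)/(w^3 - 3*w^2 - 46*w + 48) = (w - 5)/(w^2 - 2*w - 48)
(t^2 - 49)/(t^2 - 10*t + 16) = (t^2 - 49)/(t^2 - 10*t + 16)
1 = 1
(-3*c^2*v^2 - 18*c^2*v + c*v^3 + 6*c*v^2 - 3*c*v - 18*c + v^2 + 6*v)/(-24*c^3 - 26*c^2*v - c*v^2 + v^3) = (3*c^2*v^2 + 18*c^2*v - c*v^3 - 6*c*v^2 + 3*c*v + 18*c - v^2 - 6*v)/(24*c^3 + 26*c^2*v + c*v^2 - v^3)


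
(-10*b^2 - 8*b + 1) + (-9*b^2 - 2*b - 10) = -19*b^2 - 10*b - 9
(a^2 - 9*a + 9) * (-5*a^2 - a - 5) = -5*a^4 + 44*a^3 - 41*a^2 + 36*a - 45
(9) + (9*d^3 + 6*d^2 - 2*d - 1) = 9*d^3 + 6*d^2 - 2*d + 8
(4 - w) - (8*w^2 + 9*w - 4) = -8*w^2 - 10*w + 8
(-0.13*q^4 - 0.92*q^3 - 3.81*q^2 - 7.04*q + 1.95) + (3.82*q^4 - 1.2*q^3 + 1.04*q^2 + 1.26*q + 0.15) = 3.69*q^4 - 2.12*q^3 - 2.77*q^2 - 5.78*q + 2.1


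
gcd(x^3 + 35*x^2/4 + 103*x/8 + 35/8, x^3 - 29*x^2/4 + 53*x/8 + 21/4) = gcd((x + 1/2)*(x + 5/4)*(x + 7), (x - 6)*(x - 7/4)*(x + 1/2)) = x + 1/2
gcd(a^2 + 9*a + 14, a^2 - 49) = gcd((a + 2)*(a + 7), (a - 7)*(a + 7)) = a + 7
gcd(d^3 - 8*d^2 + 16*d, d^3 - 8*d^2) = d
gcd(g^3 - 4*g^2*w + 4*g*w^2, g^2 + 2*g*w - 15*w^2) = 1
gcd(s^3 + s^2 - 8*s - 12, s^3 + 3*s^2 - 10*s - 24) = s^2 - s - 6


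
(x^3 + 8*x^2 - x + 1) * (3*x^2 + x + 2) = 3*x^5 + 25*x^4 + 7*x^3 + 18*x^2 - x + 2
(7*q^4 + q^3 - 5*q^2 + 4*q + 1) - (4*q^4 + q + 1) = 3*q^4 + q^3 - 5*q^2 + 3*q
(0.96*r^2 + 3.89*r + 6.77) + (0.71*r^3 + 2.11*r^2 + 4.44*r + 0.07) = 0.71*r^3 + 3.07*r^2 + 8.33*r + 6.84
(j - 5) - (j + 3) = -8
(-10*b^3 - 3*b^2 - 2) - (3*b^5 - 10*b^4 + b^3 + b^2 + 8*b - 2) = -3*b^5 + 10*b^4 - 11*b^3 - 4*b^2 - 8*b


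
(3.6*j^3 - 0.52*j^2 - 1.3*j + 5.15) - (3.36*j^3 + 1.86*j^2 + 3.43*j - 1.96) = 0.24*j^3 - 2.38*j^2 - 4.73*j + 7.11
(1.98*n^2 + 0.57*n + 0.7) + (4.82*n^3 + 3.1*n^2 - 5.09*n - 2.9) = 4.82*n^3 + 5.08*n^2 - 4.52*n - 2.2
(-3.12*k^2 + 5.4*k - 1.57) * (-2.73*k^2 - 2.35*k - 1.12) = 8.5176*k^4 - 7.41*k^3 - 4.9095*k^2 - 2.3585*k + 1.7584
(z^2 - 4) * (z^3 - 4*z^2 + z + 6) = z^5 - 4*z^4 - 3*z^3 + 22*z^2 - 4*z - 24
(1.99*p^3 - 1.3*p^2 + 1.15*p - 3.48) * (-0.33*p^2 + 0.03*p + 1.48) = -0.6567*p^5 + 0.4887*p^4 + 2.5267*p^3 - 0.7411*p^2 + 1.5976*p - 5.1504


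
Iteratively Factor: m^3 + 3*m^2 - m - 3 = (m - 1)*(m^2 + 4*m + 3) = (m - 1)*(m + 3)*(m + 1)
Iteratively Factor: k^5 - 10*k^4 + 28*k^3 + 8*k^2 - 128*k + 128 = (k - 4)*(k^4 - 6*k^3 + 4*k^2 + 24*k - 32) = (k - 4)*(k - 2)*(k^3 - 4*k^2 - 4*k + 16) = (k - 4)*(k - 2)*(k + 2)*(k^2 - 6*k + 8) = (k - 4)*(k - 2)^2*(k + 2)*(k - 4)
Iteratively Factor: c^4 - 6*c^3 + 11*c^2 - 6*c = (c)*(c^3 - 6*c^2 + 11*c - 6) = c*(c - 1)*(c^2 - 5*c + 6) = c*(c - 2)*(c - 1)*(c - 3)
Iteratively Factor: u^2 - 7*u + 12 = (u - 3)*(u - 4)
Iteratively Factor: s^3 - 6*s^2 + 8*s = (s)*(s^2 - 6*s + 8) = s*(s - 4)*(s - 2)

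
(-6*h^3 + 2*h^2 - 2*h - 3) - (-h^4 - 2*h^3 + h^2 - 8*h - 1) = h^4 - 4*h^3 + h^2 + 6*h - 2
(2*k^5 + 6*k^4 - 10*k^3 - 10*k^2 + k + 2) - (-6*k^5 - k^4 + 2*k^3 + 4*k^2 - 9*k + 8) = 8*k^5 + 7*k^4 - 12*k^3 - 14*k^2 + 10*k - 6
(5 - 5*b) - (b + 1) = 4 - 6*b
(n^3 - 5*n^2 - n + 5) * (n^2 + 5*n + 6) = n^5 - 20*n^3 - 30*n^2 + 19*n + 30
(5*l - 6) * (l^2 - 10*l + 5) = 5*l^3 - 56*l^2 + 85*l - 30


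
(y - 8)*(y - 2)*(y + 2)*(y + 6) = y^4 - 2*y^3 - 52*y^2 + 8*y + 192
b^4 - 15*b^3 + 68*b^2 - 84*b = b*(b - 7)*(b - 6)*(b - 2)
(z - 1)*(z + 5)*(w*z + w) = w*z^3 + 5*w*z^2 - w*z - 5*w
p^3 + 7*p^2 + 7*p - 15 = (p - 1)*(p + 3)*(p + 5)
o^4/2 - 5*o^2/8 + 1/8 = (o/2 + 1/2)*(o - 1)*(o - 1/2)*(o + 1/2)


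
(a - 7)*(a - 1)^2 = a^3 - 9*a^2 + 15*a - 7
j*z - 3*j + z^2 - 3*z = (j + z)*(z - 3)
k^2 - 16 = (k - 4)*(k + 4)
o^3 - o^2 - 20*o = o*(o - 5)*(o + 4)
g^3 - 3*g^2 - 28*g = g*(g - 7)*(g + 4)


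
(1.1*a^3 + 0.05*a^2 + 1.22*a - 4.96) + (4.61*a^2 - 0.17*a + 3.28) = 1.1*a^3 + 4.66*a^2 + 1.05*a - 1.68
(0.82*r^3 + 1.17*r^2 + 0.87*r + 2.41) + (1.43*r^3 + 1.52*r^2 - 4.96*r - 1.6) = 2.25*r^3 + 2.69*r^2 - 4.09*r + 0.81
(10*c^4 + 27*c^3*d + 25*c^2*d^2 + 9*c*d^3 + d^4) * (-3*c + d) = -30*c^5 - 71*c^4*d - 48*c^3*d^2 - 2*c^2*d^3 + 6*c*d^4 + d^5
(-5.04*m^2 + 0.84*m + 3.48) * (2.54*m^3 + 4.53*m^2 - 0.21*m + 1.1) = -12.8016*m^5 - 20.6976*m^4 + 13.7028*m^3 + 10.044*m^2 + 0.1932*m + 3.828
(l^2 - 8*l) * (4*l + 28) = 4*l^3 - 4*l^2 - 224*l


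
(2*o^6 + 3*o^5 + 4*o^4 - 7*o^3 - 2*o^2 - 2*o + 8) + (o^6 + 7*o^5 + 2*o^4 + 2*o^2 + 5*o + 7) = 3*o^6 + 10*o^5 + 6*o^4 - 7*o^3 + 3*o + 15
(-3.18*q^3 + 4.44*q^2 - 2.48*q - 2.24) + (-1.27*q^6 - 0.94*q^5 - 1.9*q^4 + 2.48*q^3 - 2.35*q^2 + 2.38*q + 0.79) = -1.27*q^6 - 0.94*q^5 - 1.9*q^4 - 0.7*q^3 + 2.09*q^2 - 0.1*q - 1.45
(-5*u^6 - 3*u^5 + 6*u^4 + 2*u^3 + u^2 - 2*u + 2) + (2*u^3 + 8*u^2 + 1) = -5*u^6 - 3*u^5 + 6*u^4 + 4*u^3 + 9*u^2 - 2*u + 3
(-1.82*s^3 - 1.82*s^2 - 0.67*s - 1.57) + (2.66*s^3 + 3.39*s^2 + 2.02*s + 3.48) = 0.84*s^3 + 1.57*s^2 + 1.35*s + 1.91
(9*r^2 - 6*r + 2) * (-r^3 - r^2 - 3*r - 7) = -9*r^5 - 3*r^4 - 23*r^3 - 47*r^2 + 36*r - 14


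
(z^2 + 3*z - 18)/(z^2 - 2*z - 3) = (z + 6)/(z + 1)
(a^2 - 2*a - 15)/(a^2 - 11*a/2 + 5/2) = 2*(a + 3)/(2*a - 1)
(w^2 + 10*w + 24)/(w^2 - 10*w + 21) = (w^2 + 10*w + 24)/(w^2 - 10*w + 21)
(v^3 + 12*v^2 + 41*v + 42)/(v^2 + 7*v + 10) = (v^2 + 10*v + 21)/(v + 5)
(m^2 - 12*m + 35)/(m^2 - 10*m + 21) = (m - 5)/(m - 3)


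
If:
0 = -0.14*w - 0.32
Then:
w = -2.29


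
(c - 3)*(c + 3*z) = c^2 + 3*c*z - 3*c - 9*z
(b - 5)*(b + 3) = b^2 - 2*b - 15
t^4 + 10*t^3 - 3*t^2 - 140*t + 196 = (t - 2)^2*(t + 7)^2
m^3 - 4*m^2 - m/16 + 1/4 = (m - 4)*(m - 1/4)*(m + 1/4)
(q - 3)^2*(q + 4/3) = q^3 - 14*q^2/3 + q + 12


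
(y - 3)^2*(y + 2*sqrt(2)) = y^3 - 6*y^2 + 2*sqrt(2)*y^2 - 12*sqrt(2)*y + 9*y + 18*sqrt(2)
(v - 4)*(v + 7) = v^2 + 3*v - 28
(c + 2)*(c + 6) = c^2 + 8*c + 12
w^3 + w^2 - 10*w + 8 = (w - 2)*(w - 1)*(w + 4)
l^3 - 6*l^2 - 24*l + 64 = (l - 8)*(l - 2)*(l + 4)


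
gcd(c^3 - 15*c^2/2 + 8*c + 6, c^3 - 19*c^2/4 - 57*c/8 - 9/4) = c^2 - 11*c/2 - 3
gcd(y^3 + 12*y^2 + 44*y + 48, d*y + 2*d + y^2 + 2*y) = y + 2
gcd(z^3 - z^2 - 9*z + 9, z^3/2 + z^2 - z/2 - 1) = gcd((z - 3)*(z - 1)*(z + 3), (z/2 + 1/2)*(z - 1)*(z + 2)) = z - 1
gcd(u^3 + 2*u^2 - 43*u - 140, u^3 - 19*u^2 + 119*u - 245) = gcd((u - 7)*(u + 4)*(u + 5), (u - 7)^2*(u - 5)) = u - 7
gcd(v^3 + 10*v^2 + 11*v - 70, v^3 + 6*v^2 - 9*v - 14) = v^2 + 5*v - 14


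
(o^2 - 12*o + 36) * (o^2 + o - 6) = o^4 - 11*o^3 + 18*o^2 + 108*o - 216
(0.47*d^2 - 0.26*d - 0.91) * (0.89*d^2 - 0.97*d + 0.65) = 0.4183*d^4 - 0.6873*d^3 - 0.2522*d^2 + 0.7137*d - 0.5915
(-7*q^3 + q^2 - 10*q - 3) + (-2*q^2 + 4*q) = -7*q^3 - q^2 - 6*q - 3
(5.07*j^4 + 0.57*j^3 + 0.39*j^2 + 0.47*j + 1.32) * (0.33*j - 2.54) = 1.6731*j^5 - 12.6897*j^4 - 1.3191*j^3 - 0.8355*j^2 - 0.7582*j - 3.3528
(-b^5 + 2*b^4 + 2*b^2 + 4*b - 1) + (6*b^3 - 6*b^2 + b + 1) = -b^5 + 2*b^4 + 6*b^3 - 4*b^2 + 5*b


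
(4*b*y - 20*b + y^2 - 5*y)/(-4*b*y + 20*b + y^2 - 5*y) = (4*b + y)/(-4*b + y)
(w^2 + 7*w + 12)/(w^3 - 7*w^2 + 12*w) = (w^2 + 7*w + 12)/(w*(w^2 - 7*w + 12))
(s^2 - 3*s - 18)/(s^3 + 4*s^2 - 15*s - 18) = (s^2 - 3*s - 18)/(s^3 + 4*s^2 - 15*s - 18)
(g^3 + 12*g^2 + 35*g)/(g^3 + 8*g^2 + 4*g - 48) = g*(g^2 + 12*g + 35)/(g^3 + 8*g^2 + 4*g - 48)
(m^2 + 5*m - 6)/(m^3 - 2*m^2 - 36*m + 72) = (m - 1)/(m^2 - 8*m + 12)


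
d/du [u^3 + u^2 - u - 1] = 3*u^2 + 2*u - 1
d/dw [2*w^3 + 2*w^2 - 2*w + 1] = 6*w^2 + 4*w - 2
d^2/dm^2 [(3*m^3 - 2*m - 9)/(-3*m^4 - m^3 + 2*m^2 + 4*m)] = 2*(-27*m^9 + 54*m^7 + 600*m^6 + 339*m^5 - 372*m^4 - 392*m^3 + 216*m + 144)/(m^3*(27*m^9 + 27*m^8 - 45*m^7 - 143*m^6 - 42*m^5 + 144*m^4 + 184*m^3 - 96*m - 64))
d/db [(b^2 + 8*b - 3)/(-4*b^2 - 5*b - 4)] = (27*b^2 - 32*b - 47)/(16*b^4 + 40*b^3 + 57*b^2 + 40*b + 16)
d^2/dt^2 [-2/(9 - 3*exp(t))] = 2*(exp(t) + 3)*exp(t)/(3*(exp(t) - 3)^3)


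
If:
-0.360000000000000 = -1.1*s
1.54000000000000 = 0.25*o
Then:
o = 6.16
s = 0.33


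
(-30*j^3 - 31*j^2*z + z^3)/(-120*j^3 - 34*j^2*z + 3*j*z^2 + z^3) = (j + z)/(4*j + z)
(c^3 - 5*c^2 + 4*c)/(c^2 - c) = c - 4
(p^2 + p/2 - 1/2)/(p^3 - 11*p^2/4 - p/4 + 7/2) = 2*(2*p - 1)/(4*p^2 - 15*p + 14)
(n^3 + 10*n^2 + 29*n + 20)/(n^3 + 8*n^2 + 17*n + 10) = (n + 4)/(n + 2)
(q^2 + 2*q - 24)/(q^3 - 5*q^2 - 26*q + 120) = (q + 6)/(q^2 - q - 30)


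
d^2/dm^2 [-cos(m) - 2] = cos(m)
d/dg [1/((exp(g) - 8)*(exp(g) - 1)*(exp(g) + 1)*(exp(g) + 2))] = (-4*exp(3*g) + 18*exp(2*g) + 34*exp(g) - 6)*exp(g)/(exp(8*g) - 12*exp(7*g) + 2*exp(6*g) + 216*exp(5*g) + 249*exp(4*g) - 396*exp(3*g) - 508*exp(2*g) + 192*exp(g) + 256)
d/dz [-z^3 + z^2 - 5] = z*(2 - 3*z)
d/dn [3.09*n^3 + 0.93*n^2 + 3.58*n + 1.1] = 9.27*n^2 + 1.86*n + 3.58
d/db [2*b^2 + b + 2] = 4*b + 1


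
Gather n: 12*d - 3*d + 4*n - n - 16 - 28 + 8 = 9*d + 3*n - 36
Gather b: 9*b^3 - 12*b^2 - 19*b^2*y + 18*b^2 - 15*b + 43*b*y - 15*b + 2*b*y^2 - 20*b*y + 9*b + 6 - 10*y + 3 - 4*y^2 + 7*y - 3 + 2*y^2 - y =9*b^3 + b^2*(6 - 19*y) + b*(2*y^2 + 23*y - 21) - 2*y^2 - 4*y + 6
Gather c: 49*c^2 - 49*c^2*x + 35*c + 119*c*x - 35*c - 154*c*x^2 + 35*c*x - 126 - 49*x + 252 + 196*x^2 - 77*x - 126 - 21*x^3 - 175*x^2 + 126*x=c^2*(49 - 49*x) + c*(-154*x^2 + 154*x) - 21*x^3 + 21*x^2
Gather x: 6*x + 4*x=10*x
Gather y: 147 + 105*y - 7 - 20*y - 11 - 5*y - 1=80*y + 128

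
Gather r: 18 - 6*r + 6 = 24 - 6*r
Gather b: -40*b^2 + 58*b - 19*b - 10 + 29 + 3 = -40*b^2 + 39*b + 22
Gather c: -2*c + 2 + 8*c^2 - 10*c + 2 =8*c^2 - 12*c + 4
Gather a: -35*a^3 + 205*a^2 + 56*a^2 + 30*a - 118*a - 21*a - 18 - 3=-35*a^3 + 261*a^2 - 109*a - 21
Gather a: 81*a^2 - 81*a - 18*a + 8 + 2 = 81*a^2 - 99*a + 10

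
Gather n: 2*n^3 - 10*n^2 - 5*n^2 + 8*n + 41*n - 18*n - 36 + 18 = 2*n^3 - 15*n^2 + 31*n - 18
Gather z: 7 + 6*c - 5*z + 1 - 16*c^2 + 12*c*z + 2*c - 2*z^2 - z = -16*c^2 + 8*c - 2*z^2 + z*(12*c - 6) + 8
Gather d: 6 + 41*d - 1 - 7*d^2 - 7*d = -7*d^2 + 34*d + 5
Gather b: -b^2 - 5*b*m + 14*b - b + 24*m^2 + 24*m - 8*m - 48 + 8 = -b^2 + b*(13 - 5*m) + 24*m^2 + 16*m - 40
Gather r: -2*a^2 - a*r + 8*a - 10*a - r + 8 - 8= -2*a^2 - 2*a + r*(-a - 1)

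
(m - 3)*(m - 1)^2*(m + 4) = m^4 - m^3 - 13*m^2 + 25*m - 12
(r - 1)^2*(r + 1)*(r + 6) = r^4 + 5*r^3 - 7*r^2 - 5*r + 6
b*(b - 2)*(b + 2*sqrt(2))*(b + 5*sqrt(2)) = b^4 - 2*b^3 + 7*sqrt(2)*b^3 - 14*sqrt(2)*b^2 + 20*b^2 - 40*b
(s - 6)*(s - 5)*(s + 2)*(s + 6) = s^4 - 3*s^3 - 46*s^2 + 108*s + 360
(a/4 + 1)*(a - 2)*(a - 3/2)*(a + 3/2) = a^4/4 + a^3/2 - 41*a^2/16 - 9*a/8 + 9/2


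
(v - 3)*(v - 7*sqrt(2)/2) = v^2 - 7*sqrt(2)*v/2 - 3*v + 21*sqrt(2)/2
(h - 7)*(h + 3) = h^2 - 4*h - 21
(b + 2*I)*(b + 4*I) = b^2 + 6*I*b - 8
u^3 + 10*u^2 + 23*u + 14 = (u + 1)*(u + 2)*(u + 7)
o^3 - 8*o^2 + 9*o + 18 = (o - 6)*(o - 3)*(o + 1)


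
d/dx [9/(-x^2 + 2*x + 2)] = 18*(x - 1)/(-x^2 + 2*x + 2)^2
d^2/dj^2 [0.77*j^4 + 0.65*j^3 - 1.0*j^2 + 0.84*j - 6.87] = 9.24*j^2 + 3.9*j - 2.0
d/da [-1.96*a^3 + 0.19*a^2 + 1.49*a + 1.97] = -5.88*a^2 + 0.38*a + 1.49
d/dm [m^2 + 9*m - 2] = 2*m + 9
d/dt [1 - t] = -1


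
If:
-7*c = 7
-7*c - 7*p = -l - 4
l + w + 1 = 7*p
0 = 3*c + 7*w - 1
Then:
No Solution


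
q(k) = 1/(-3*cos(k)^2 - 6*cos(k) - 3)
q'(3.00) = -93868.55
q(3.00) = -3328.34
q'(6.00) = 0.02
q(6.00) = -0.09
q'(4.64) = 0.83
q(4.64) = -0.39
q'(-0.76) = 0.09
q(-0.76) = -0.11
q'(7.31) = -0.16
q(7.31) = -0.14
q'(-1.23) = 0.26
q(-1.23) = -0.19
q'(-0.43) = 0.04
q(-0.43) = -0.09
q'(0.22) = -0.02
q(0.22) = -0.09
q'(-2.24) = 9.56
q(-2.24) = -2.31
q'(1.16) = -0.22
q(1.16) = -0.17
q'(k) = (-6*sin(k)*cos(k) - 6*sin(k))/(-3*cos(k)^2 - 6*cos(k) - 3)^2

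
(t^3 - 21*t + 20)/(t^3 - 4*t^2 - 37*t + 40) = (t - 4)/(t - 8)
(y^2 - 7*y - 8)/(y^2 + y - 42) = (y^2 - 7*y - 8)/(y^2 + y - 42)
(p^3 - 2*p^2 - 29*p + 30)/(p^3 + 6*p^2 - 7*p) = (p^2 - p - 30)/(p*(p + 7))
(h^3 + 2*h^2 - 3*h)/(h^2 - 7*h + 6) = h*(h + 3)/(h - 6)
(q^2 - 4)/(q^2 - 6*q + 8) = (q + 2)/(q - 4)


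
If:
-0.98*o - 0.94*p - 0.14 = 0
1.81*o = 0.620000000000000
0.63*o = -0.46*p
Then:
No Solution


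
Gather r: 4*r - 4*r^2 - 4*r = -4*r^2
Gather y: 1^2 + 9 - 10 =0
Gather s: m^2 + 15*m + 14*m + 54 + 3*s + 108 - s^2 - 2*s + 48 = m^2 + 29*m - s^2 + s + 210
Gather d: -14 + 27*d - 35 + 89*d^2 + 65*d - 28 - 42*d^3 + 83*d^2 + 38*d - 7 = -42*d^3 + 172*d^2 + 130*d - 84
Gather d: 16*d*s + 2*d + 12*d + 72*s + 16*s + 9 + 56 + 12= d*(16*s + 14) + 88*s + 77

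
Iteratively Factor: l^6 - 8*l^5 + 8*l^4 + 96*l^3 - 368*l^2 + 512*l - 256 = (l - 2)*(l^5 - 6*l^4 - 4*l^3 + 88*l^2 - 192*l + 128) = (l - 2)^2*(l^4 - 4*l^3 - 12*l^2 + 64*l - 64) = (l - 2)^3*(l^3 - 2*l^2 - 16*l + 32) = (l - 4)*(l - 2)^3*(l^2 + 2*l - 8) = (l - 4)*(l - 2)^3*(l + 4)*(l - 2)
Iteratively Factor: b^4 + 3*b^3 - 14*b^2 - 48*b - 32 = (b + 2)*(b^3 + b^2 - 16*b - 16) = (b + 1)*(b + 2)*(b^2 - 16) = (b - 4)*(b + 1)*(b + 2)*(b + 4)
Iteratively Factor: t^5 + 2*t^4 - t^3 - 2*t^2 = (t)*(t^4 + 2*t^3 - t^2 - 2*t) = t*(t + 1)*(t^3 + t^2 - 2*t) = t*(t + 1)*(t + 2)*(t^2 - t) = t^2*(t + 1)*(t + 2)*(t - 1)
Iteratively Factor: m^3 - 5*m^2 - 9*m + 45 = (m - 3)*(m^2 - 2*m - 15) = (m - 5)*(m - 3)*(m + 3)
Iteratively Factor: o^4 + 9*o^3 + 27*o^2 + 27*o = (o + 3)*(o^3 + 6*o^2 + 9*o) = o*(o + 3)*(o^2 + 6*o + 9) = o*(o + 3)^2*(o + 3)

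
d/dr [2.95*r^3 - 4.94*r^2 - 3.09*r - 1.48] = 8.85*r^2 - 9.88*r - 3.09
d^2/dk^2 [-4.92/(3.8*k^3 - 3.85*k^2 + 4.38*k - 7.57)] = ((112.176*k - 37.884)*(3.8*k^3 - 3.85*k^2 + 4.38*k - 7.57) - 4.92*(11.4*k^2 - 7.7*k + 4.38)*(22.8*k^2 - 15.4*k + 8.76))/(3.8*k^3 - 3.85*k^2 + 4.38*k - 7.57)^3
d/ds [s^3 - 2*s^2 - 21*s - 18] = 3*s^2 - 4*s - 21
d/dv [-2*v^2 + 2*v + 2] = 2 - 4*v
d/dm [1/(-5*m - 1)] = 5/(5*m + 1)^2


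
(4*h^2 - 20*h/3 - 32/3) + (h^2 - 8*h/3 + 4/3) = 5*h^2 - 28*h/3 - 28/3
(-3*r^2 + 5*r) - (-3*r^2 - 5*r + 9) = 10*r - 9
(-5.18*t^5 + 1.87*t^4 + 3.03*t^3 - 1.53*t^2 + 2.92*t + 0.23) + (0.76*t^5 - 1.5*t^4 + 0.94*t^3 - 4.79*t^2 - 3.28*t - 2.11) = -4.42*t^5 + 0.37*t^4 + 3.97*t^3 - 6.32*t^2 - 0.36*t - 1.88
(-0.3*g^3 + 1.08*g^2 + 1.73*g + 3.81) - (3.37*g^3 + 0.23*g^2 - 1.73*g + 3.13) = -3.67*g^3 + 0.85*g^2 + 3.46*g + 0.68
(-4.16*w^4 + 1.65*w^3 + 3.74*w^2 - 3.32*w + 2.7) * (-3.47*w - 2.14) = 14.4352*w^5 + 3.1769*w^4 - 16.5088*w^3 + 3.5168*w^2 - 2.2642*w - 5.778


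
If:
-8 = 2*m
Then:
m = -4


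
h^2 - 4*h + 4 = (h - 2)^2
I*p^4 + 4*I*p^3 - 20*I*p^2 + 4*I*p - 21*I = (p - 3)*(p + 7)*(p + I)*(I*p + 1)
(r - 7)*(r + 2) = r^2 - 5*r - 14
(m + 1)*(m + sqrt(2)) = m^2 + m + sqrt(2)*m + sqrt(2)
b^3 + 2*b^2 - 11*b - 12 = (b - 3)*(b + 1)*(b + 4)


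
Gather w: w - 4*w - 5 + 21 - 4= 12 - 3*w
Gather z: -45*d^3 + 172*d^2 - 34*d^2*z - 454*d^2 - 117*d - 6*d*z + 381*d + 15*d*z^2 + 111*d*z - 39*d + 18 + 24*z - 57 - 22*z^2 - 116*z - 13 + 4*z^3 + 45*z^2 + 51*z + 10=-45*d^3 - 282*d^2 + 225*d + 4*z^3 + z^2*(15*d + 23) + z*(-34*d^2 + 105*d - 41) - 42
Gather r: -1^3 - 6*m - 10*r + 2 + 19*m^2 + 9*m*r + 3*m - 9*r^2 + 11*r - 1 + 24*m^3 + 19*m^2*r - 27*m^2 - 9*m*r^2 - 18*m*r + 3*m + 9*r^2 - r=24*m^3 - 8*m^2 - 9*m*r^2 + r*(19*m^2 - 9*m)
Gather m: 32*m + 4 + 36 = 32*m + 40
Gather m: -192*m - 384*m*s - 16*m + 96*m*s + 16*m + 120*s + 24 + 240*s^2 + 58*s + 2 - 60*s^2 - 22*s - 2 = m*(-288*s - 192) + 180*s^2 + 156*s + 24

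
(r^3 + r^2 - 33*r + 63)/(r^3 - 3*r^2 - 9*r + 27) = (r + 7)/(r + 3)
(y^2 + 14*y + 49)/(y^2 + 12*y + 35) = (y + 7)/(y + 5)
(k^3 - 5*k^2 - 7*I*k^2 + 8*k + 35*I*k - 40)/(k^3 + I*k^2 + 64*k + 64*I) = (k - 5)/(k + 8*I)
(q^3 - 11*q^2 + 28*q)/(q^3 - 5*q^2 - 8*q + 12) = q*(q^2 - 11*q + 28)/(q^3 - 5*q^2 - 8*q + 12)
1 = 1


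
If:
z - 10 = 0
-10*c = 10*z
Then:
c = -10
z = 10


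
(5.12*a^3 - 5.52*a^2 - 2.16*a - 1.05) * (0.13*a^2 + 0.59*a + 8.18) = 0.6656*a^5 + 2.3032*a^4 + 38.344*a^3 - 46.5645*a^2 - 18.2883*a - 8.589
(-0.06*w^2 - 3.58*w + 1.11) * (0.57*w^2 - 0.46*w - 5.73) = -0.0342*w^4 - 2.013*w^3 + 2.6233*w^2 + 20.0028*w - 6.3603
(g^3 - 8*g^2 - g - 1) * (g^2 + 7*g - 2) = g^5 - g^4 - 59*g^3 + 8*g^2 - 5*g + 2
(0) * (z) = 0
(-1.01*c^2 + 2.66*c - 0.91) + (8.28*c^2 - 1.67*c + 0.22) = 7.27*c^2 + 0.99*c - 0.69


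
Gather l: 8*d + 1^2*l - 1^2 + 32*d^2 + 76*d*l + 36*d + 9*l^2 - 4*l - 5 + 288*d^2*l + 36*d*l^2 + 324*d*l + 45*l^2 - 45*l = 32*d^2 + 44*d + l^2*(36*d + 54) + l*(288*d^2 + 400*d - 48) - 6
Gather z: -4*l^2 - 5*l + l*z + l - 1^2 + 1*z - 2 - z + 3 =-4*l^2 + l*z - 4*l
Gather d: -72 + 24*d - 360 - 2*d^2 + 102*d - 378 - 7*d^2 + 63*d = -9*d^2 + 189*d - 810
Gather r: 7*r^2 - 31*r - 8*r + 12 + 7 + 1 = 7*r^2 - 39*r + 20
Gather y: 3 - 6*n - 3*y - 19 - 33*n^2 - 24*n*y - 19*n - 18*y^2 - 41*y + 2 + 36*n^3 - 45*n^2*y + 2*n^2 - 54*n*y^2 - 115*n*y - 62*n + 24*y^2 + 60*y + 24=36*n^3 - 31*n^2 - 87*n + y^2*(6 - 54*n) + y*(-45*n^2 - 139*n + 16) + 10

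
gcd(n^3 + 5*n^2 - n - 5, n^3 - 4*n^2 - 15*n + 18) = n - 1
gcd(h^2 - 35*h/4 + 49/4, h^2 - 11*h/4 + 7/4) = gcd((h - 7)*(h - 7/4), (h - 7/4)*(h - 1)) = h - 7/4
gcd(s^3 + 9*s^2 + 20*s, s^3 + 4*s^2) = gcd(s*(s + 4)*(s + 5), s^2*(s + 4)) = s^2 + 4*s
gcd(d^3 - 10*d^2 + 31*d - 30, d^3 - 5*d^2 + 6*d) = d^2 - 5*d + 6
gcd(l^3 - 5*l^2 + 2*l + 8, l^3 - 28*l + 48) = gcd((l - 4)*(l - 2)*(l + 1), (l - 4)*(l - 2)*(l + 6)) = l^2 - 6*l + 8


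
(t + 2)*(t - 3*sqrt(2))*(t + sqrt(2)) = t^3 - 2*sqrt(2)*t^2 + 2*t^2 - 6*t - 4*sqrt(2)*t - 12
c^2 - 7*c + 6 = (c - 6)*(c - 1)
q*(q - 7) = q^2 - 7*q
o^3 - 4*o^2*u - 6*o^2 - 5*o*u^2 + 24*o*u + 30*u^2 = (o - 6)*(o - 5*u)*(o + u)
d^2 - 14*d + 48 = (d - 8)*(d - 6)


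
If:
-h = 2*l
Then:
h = -2*l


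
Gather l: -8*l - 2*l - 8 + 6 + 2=-10*l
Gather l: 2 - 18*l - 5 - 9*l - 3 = -27*l - 6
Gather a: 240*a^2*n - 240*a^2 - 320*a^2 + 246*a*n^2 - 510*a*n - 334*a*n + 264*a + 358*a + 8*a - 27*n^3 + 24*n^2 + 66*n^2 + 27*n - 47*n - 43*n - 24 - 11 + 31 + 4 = a^2*(240*n - 560) + a*(246*n^2 - 844*n + 630) - 27*n^3 + 90*n^2 - 63*n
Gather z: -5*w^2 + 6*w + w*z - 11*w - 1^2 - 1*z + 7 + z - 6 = -5*w^2 + w*z - 5*w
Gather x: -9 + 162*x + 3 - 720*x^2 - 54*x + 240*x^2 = -480*x^2 + 108*x - 6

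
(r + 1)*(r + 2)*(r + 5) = r^3 + 8*r^2 + 17*r + 10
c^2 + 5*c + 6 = (c + 2)*(c + 3)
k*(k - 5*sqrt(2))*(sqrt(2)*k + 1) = sqrt(2)*k^3 - 9*k^2 - 5*sqrt(2)*k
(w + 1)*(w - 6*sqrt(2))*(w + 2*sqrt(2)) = w^3 - 4*sqrt(2)*w^2 + w^2 - 24*w - 4*sqrt(2)*w - 24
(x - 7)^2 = x^2 - 14*x + 49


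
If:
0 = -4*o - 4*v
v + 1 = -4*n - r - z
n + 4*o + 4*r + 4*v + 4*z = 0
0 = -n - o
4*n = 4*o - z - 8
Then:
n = -4/19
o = 4/19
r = 121/19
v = -4/19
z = -120/19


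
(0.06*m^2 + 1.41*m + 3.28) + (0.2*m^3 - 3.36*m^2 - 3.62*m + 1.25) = 0.2*m^3 - 3.3*m^2 - 2.21*m + 4.53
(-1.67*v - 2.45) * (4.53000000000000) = -7.5651*v - 11.0985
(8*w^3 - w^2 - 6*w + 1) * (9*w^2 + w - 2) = 72*w^5 - w^4 - 71*w^3 + 5*w^2 + 13*w - 2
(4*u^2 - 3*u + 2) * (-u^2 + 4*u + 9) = -4*u^4 + 19*u^3 + 22*u^2 - 19*u + 18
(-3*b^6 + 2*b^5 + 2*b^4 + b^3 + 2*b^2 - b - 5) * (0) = 0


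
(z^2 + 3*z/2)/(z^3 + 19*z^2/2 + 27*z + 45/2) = z/(z^2 + 8*z + 15)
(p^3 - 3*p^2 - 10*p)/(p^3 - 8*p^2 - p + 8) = p*(p^2 - 3*p - 10)/(p^3 - 8*p^2 - p + 8)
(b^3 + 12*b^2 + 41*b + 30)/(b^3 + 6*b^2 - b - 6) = (b + 5)/(b - 1)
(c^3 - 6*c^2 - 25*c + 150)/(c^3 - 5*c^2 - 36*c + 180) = (c + 5)/(c + 6)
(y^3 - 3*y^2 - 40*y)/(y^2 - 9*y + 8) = y*(y + 5)/(y - 1)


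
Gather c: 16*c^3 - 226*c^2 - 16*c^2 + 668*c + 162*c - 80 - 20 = 16*c^3 - 242*c^2 + 830*c - 100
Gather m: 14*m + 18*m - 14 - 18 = 32*m - 32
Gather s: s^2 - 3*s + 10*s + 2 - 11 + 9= s^2 + 7*s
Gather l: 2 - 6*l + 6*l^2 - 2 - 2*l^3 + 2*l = -2*l^3 + 6*l^2 - 4*l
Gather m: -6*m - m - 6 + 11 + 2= 7 - 7*m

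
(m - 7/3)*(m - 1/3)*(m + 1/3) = m^3 - 7*m^2/3 - m/9 + 7/27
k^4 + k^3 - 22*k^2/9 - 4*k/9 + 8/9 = (k - 1)*(k - 2/3)*(k + 2/3)*(k + 2)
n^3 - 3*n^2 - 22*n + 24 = (n - 6)*(n - 1)*(n + 4)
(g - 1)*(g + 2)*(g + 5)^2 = g^4 + 11*g^3 + 33*g^2 + 5*g - 50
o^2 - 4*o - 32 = (o - 8)*(o + 4)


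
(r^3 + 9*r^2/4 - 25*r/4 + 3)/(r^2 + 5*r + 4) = (4*r^2 - 7*r + 3)/(4*(r + 1))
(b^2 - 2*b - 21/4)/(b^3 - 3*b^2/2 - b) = (-4*b^2 + 8*b + 21)/(2*b*(-2*b^2 + 3*b + 2))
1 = 1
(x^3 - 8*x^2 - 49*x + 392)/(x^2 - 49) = x - 8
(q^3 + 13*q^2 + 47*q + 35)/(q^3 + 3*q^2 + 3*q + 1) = (q^2 + 12*q + 35)/(q^2 + 2*q + 1)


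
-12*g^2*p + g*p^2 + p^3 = p*(-3*g + p)*(4*g + p)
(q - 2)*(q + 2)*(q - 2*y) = q^3 - 2*q^2*y - 4*q + 8*y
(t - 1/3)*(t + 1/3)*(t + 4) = t^3 + 4*t^2 - t/9 - 4/9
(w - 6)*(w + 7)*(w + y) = w^3 + w^2*y + w^2 + w*y - 42*w - 42*y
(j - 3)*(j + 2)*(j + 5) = j^3 + 4*j^2 - 11*j - 30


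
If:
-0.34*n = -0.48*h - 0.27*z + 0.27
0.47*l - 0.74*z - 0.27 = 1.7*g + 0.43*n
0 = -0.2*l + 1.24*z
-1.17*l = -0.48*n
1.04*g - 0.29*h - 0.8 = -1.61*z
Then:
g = 0.56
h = -2.32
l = -1.76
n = -4.29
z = -0.28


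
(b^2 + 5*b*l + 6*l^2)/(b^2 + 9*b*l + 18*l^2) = (b + 2*l)/(b + 6*l)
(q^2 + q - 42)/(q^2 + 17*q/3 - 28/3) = 3*(q - 6)/(3*q - 4)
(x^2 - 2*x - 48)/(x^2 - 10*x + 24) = (x^2 - 2*x - 48)/(x^2 - 10*x + 24)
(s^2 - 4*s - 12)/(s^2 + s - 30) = (s^2 - 4*s - 12)/(s^2 + s - 30)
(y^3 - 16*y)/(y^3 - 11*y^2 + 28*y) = (y + 4)/(y - 7)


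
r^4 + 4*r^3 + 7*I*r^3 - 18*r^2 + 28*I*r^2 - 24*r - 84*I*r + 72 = (r - 2)*(r + 6)*(r + I)*(r + 6*I)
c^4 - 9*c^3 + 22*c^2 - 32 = (c - 4)^2*(c - 2)*(c + 1)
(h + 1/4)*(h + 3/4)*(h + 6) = h^3 + 7*h^2 + 99*h/16 + 9/8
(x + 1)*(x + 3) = x^2 + 4*x + 3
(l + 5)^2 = l^2 + 10*l + 25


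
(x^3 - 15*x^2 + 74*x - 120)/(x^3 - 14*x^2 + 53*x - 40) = (x^2 - 10*x + 24)/(x^2 - 9*x + 8)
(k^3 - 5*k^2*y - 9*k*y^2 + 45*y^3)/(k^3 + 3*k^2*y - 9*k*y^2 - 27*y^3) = (k - 5*y)/(k + 3*y)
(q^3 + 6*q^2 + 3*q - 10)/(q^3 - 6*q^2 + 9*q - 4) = (q^2 + 7*q + 10)/(q^2 - 5*q + 4)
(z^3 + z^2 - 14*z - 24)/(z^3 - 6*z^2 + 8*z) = (z^2 + 5*z + 6)/(z*(z - 2))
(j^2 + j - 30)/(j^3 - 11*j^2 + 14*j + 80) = (j + 6)/(j^2 - 6*j - 16)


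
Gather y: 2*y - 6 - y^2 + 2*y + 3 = -y^2 + 4*y - 3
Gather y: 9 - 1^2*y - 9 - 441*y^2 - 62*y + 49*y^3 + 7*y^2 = 49*y^3 - 434*y^2 - 63*y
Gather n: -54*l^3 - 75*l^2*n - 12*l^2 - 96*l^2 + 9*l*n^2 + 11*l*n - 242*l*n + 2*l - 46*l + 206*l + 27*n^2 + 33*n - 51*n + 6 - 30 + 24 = -54*l^3 - 108*l^2 + 162*l + n^2*(9*l + 27) + n*(-75*l^2 - 231*l - 18)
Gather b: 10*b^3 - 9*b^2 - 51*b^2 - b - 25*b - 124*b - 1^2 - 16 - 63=10*b^3 - 60*b^2 - 150*b - 80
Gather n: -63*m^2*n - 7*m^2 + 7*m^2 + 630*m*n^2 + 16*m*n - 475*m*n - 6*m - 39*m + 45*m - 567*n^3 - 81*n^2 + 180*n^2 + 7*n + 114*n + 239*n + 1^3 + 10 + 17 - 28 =-567*n^3 + n^2*(630*m + 99) + n*(-63*m^2 - 459*m + 360)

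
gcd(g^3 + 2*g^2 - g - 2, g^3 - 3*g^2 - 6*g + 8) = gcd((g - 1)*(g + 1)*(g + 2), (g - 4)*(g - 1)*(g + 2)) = g^2 + g - 2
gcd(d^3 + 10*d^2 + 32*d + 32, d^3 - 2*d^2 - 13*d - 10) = d + 2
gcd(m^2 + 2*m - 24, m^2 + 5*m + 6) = 1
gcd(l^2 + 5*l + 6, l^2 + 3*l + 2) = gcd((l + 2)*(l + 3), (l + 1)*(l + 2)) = l + 2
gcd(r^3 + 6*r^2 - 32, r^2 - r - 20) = r + 4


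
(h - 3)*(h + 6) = h^2 + 3*h - 18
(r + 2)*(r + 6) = r^2 + 8*r + 12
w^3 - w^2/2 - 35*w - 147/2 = (w - 7)*(w + 3)*(w + 7/2)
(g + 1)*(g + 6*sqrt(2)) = g^2 + g + 6*sqrt(2)*g + 6*sqrt(2)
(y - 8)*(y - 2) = y^2 - 10*y + 16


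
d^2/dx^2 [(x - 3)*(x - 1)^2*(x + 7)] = 12*x^2 + 12*x - 56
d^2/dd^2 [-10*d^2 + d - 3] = -20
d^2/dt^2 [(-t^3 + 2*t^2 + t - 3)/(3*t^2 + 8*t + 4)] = 2*(-91*t^3 - 249*t^2 - 300*t - 156)/(27*t^6 + 216*t^5 + 684*t^4 + 1088*t^3 + 912*t^2 + 384*t + 64)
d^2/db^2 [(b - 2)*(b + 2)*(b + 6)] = 6*b + 12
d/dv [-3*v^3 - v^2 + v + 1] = -9*v^2 - 2*v + 1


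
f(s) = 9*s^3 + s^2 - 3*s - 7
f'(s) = 27*s^2 + 2*s - 3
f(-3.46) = -357.44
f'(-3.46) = 313.31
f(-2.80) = -188.33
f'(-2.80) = 203.08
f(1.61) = 28.32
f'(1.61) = 70.21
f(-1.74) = -46.16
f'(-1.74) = 75.27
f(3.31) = 320.41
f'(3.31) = 299.43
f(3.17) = 280.23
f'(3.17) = 274.66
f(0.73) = -5.16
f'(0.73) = 12.85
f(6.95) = 3041.77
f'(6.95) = 1315.07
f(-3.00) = -232.00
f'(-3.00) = 234.00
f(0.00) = -7.00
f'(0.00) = -3.00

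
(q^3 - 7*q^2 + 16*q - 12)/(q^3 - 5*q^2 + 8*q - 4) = (q - 3)/(q - 1)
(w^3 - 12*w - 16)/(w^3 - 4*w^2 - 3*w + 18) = (w^2 - 2*w - 8)/(w^2 - 6*w + 9)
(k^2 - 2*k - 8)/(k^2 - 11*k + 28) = (k + 2)/(k - 7)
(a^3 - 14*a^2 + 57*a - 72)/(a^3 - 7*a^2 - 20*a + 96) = (a - 3)/(a + 4)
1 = 1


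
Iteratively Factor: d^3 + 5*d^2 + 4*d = (d + 1)*(d^2 + 4*d) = d*(d + 1)*(d + 4)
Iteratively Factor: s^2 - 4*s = (s)*(s - 4)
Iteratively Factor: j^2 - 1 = (j - 1)*(j + 1)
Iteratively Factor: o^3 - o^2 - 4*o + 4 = (o - 1)*(o^2 - 4) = (o - 1)*(o + 2)*(o - 2)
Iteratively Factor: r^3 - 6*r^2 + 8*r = (r - 4)*(r^2 - 2*r) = (r - 4)*(r - 2)*(r)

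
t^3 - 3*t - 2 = (t - 2)*(t + 1)^2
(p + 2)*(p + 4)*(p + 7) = p^3 + 13*p^2 + 50*p + 56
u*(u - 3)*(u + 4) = u^3 + u^2 - 12*u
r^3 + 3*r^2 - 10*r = r*(r - 2)*(r + 5)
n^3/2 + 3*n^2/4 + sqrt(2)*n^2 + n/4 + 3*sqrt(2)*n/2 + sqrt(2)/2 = (n/2 + 1/2)*(n + 1/2)*(n + 2*sqrt(2))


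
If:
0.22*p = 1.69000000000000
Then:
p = 7.68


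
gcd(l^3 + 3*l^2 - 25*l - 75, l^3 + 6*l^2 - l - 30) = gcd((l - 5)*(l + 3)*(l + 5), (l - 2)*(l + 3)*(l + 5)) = l^2 + 8*l + 15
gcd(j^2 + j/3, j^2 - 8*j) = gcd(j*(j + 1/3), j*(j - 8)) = j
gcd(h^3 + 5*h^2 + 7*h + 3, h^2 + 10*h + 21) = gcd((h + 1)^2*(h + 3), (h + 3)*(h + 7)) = h + 3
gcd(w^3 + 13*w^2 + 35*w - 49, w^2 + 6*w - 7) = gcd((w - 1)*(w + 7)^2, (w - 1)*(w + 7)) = w^2 + 6*w - 7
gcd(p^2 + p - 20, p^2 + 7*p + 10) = p + 5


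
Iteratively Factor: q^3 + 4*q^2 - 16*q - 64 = (q + 4)*(q^2 - 16) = (q + 4)^2*(q - 4)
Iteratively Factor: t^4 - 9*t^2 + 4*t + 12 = (t - 2)*(t^3 + 2*t^2 - 5*t - 6) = (t - 2)*(t + 3)*(t^2 - t - 2) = (t - 2)*(t + 1)*(t + 3)*(t - 2)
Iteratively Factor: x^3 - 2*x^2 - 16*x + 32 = (x + 4)*(x^2 - 6*x + 8) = (x - 4)*(x + 4)*(x - 2)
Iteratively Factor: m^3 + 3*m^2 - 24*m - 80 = (m + 4)*(m^2 - m - 20) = (m + 4)^2*(m - 5)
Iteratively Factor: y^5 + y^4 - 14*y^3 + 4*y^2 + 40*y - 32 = (y - 1)*(y^4 + 2*y^3 - 12*y^2 - 8*y + 32) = (y - 2)*(y - 1)*(y^3 + 4*y^2 - 4*y - 16) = (y - 2)^2*(y - 1)*(y^2 + 6*y + 8) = (y - 2)^2*(y - 1)*(y + 4)*(y + 2)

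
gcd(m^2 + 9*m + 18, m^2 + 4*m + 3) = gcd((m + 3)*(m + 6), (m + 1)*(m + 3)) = m + 3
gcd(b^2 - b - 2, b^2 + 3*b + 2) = b + 1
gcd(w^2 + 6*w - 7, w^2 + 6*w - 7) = w^2 + 6*w - 7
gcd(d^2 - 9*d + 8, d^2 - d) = d - 1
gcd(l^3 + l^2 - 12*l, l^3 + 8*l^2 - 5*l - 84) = l^2 + l - 12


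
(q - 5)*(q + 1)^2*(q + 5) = q^4 + 2*q^3 - 24*q^2 - 50*q - 25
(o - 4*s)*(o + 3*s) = o^2 - o*s - 12*s^2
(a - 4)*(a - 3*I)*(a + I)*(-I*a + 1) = -I*a^4 - a^3 + 4*I*a^3 + 4*a^2 - 5*I*a^2 + 3*a + 20*I*a - 12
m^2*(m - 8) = m^3 - 8*m^2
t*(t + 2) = t^2 + 2*t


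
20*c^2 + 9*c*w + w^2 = (4*c + w)*(5*c + w)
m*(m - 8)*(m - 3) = m^3 - 11*m^2 + 24*m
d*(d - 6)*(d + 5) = d^3 - d^2 - 30*d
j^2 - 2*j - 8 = (j - 4)*(j + 2)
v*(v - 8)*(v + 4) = v^3 - 4*v^2 - 32*v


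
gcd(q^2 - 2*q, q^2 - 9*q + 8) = 1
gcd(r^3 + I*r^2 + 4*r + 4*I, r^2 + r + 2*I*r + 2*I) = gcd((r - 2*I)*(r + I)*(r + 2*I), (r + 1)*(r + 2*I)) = r + 2*I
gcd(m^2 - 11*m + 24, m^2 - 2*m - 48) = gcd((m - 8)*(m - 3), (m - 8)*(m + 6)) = m - 8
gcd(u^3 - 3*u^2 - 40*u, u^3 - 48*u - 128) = u - 8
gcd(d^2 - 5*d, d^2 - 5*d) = d^2 - 5*d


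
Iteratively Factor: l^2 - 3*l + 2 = (l - 2)*(l - 1)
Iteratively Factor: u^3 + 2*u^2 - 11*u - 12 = (u + 1)*(u^2 + u - 12) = (u + 1)*(u + 4)*(u - 3)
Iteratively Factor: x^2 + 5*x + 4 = (x + 1)*(x + 4)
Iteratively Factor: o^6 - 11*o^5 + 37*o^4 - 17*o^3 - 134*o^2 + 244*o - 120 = (o + 2)*(o^5 - 13*o^4 + 63*o^3 - 143*o^2 + 152*o - 60) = (o - 2)*(o + 2)*(o^4 - 11*o^3 + 41*o^2 - 61*o + 30) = (o - 2)*(o - 1)*(o + 2)*(o^3 - 10*o^2 + 31*o - 30) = (o - 2)^2*(o - 1)*(o + 2)*(o^2 - 8*o + 15) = (o - 3)*(o - 2)^2*(o - 1)*(o + 2)*(o - 5)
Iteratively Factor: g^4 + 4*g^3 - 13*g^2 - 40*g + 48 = (g - 3)*(g^3 + 7*g^2 + 8*g - 16) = (g - 3)*(g + 4)*(g^2 + 3*g - 4) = (g - 3)*(g - 1)*(g + 4)*(g + 4)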